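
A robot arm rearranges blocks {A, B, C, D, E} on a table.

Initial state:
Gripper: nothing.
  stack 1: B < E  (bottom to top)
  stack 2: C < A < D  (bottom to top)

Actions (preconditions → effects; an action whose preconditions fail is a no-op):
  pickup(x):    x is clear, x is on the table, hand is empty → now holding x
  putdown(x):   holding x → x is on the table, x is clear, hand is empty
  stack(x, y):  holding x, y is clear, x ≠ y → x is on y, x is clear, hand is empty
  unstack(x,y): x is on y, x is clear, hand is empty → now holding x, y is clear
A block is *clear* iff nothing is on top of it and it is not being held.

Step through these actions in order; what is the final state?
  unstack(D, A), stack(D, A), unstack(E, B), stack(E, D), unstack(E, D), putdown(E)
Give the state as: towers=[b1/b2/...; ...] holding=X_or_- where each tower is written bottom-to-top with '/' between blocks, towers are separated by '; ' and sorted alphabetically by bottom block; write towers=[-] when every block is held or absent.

step 1 (unstack(D, A)): towers=[B/E; C/A] holding=D
step 2 (stack(D, A)): towers=[B/E; C/A/D] holding=-
step 3 (unstack(E, B)): towers=[B; C/A/D] holding=E
step 4 (stack(E, D)): towers=[B; C/A/D/E] holding=-
step 5 (unstack(E, D)): towers=[B; C/A/D] holding=E
step 6 (putdown(E)): towers=[B; C/A/D; E] holding=-

towers=[B; C/A/D; E] holding=-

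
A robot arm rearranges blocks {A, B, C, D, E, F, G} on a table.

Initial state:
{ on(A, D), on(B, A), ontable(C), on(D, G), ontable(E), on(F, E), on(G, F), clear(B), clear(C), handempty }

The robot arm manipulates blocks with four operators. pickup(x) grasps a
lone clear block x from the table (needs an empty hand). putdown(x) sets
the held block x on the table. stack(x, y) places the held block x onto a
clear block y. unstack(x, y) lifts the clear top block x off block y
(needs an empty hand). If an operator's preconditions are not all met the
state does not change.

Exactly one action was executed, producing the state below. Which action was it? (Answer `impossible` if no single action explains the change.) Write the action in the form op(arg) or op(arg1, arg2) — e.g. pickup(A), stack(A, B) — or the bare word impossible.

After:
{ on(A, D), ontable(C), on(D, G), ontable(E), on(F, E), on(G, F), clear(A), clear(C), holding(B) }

unstack(B, A)

target: towers=[C; E/F/G/D/A] holding=B
     unstack(B, A) → towers=[C; E/F/G/D/A] holding=B  ← match
         pickup(C) → towers=[E/F/G/D/A/B] holding=C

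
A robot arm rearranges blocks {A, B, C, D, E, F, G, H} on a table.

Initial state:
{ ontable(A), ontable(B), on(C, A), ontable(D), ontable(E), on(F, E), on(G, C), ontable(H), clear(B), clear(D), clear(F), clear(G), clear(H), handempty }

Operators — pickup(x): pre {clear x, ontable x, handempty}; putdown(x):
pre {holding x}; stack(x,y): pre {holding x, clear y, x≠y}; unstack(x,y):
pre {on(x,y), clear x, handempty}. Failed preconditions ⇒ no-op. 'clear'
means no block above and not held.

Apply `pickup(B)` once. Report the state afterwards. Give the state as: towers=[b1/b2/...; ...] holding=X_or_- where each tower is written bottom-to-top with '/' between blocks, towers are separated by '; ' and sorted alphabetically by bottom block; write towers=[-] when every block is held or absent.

before: towers=[A/C/G; B; D; E/F; H] holding=-
pre[pickup(B)]: clear(B) yes, ontable(B) yes, handempty yes
all met → apply pickup(B)
after:  towers=[A/C/G; D; E/F; H] holding=B

towers=[A/C/G; D; E/F; H] holding=B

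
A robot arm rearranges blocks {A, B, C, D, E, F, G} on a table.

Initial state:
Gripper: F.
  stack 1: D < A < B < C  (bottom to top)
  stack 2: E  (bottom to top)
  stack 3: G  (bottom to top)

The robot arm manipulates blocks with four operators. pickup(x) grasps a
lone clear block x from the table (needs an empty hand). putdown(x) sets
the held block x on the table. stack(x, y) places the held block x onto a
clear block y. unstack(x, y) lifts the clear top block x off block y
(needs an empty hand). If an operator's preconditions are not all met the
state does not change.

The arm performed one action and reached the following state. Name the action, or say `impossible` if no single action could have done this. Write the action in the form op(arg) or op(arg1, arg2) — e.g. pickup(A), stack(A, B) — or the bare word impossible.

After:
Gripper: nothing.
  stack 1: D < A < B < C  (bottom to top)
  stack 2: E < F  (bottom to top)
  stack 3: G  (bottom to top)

stack(F, E)

target: towers=[D/A/B/C; E/F; G] holding=-
        putdown(F) → towers=[D/A/B/C; E; F; G] holding=-
       stack(F, G) → towers=[D/A/B/C; E; G/F] holding=-
       stack(F, E) → towers=[D/A/B/C; E/F; G] holding=-  ← match
       stack(F, C) → towers=[D/A/B/C/F; E; G] holding=-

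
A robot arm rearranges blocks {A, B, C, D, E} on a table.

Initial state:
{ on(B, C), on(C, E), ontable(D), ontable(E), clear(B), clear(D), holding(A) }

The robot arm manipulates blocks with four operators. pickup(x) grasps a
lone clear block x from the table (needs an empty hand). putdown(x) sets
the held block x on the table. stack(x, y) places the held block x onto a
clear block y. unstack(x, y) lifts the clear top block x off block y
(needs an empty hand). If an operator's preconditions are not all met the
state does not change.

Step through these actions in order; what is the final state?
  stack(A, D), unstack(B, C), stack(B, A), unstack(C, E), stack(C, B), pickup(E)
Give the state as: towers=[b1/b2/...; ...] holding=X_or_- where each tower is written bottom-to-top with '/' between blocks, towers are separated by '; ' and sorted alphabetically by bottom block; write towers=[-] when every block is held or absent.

step 1 (stack(A, D)): towers=[D/A; E/C/B] holding=-
step 2 (unstack(B, C)): towers=[D/A; E/C] holding=B
step 3 (stack(B, A)): towers=[D/A/B; E/C] holding=-
step 4 (unstack(C, E)): towers=[D/A/B; E] holding=C
step 5 (stack(C, B)): towers=[D/A/B/C; E] holding=-
step 6 (pickup(E)): towers=[D/A/B/C] holding=E

towers=[D/A/B/C] holding=E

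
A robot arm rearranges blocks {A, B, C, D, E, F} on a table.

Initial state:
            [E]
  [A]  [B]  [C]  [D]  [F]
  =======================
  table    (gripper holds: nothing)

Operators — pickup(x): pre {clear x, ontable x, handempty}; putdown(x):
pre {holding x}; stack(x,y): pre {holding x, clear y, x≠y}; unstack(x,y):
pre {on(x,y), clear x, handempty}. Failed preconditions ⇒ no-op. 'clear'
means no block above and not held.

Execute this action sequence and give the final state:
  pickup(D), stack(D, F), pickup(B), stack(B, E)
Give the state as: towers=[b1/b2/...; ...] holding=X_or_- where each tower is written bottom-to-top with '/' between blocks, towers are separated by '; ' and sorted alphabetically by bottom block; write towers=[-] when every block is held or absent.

towers=[A; C/E/B; F/D] holding=-

step 1 (pickup(D)): towers=[A; B; C/E; F] holding=D
step 2 (stack(D, F)): towers=[A; B; C/E; F/D] holding=-
step 3 (pickup(B)): towers=[A; C/E; F/D] holding=B
step 4 (stack(B, E)): towers=[A; C/E/B; F/D] holding=-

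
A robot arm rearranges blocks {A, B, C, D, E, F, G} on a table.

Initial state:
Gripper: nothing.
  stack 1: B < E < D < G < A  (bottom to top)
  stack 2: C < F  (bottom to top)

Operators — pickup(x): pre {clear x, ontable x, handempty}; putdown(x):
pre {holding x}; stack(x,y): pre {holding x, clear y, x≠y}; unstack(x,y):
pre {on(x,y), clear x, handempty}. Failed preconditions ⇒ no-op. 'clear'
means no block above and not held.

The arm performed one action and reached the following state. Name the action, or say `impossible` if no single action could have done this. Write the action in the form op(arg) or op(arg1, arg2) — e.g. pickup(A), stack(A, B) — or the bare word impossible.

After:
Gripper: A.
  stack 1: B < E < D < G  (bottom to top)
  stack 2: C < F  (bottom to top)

target: towers=[B/E/D/G; C/F] holding=A
     unstack(F, C) → towers=[B/E/D/G/A; C] holding=F
     unstack(A, G) → towers=[B/E/D/G; C/F] holding=A  ← match

unstack(A, G)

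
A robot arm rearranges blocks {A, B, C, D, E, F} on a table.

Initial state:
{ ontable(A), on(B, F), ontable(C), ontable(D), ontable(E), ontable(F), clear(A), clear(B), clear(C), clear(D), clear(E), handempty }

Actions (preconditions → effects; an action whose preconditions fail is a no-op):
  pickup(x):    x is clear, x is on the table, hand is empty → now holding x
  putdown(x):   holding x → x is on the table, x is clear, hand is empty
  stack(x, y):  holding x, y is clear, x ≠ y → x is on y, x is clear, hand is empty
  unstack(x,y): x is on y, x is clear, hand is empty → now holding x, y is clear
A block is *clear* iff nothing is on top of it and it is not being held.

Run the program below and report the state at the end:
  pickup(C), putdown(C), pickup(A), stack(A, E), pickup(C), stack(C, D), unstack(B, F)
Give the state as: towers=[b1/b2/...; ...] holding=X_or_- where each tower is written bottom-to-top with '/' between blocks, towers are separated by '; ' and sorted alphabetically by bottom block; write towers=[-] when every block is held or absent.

step 1 (pickup(C)): towers=[A; D; E; F/B] holding=C
step 2 (putdown(C)): towers=[A; C; D; E; F/B] holding=-
step 3 (pickup(A)): towers=[C; D; E; F/B] holding=A
step 4 (stack(A, E)): towers=[C; D; E/A; F/B] holding=-
step 5 (pickup(C)): towers=[D; E/A; F/B] holding=C
step 6 (stack(C, D)): towers=[D/C; E/A; F/B] holding=-
step 7 (unstack(B, F)): towers=[D/C; E/A; F] holding=B

towers=[D/C; E/A; F] holding=B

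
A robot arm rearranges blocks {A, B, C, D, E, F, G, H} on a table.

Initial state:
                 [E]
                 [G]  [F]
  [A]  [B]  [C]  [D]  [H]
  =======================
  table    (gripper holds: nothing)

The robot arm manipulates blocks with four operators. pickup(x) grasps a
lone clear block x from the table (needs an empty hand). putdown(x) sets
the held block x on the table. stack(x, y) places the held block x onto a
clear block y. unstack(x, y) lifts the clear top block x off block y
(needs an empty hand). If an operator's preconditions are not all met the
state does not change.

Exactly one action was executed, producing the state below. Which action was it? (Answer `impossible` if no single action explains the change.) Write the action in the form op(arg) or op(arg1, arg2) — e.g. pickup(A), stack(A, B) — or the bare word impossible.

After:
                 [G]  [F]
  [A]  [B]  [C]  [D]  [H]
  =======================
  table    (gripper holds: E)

unstack(E, G)

target: towers=[A; B; C; D/G; H/F] holding=E
         pickup(A) → towers=[B; C; D/G/E; H/F] holding=A
     unstack(E, G) → towers=[A; B; C; D/G; H/F] holding=E  ← match
         pickup(B) → towers=[A; C; D/G/E; H/F] holding=B
     unstack(F, H) → towers=[A; B; C; D/G/E; H] holding=F
         pickup(C) → towers=[A; B; D/G/E; H/F] holding=C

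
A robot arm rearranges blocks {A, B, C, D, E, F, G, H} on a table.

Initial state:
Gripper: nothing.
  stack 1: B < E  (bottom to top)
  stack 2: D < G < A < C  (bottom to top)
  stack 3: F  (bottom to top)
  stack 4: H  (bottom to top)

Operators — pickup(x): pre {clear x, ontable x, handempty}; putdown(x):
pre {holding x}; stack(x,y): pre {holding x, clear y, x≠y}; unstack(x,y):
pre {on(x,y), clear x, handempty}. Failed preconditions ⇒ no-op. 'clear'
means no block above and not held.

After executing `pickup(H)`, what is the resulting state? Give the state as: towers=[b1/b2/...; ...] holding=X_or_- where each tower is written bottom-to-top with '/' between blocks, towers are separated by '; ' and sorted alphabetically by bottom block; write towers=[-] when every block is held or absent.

before: towers=[B/E; D/G/A/C; F; H] holding=-
pre[pickup(H)]: clear(H) ✓, ontable(H) ✓, handempty ✓
all met → apply pickup(H)
after:  towers=[B/E; D/G/A/C; F] holding=H

towers=[B/E; D/G/A/C; F] holding=H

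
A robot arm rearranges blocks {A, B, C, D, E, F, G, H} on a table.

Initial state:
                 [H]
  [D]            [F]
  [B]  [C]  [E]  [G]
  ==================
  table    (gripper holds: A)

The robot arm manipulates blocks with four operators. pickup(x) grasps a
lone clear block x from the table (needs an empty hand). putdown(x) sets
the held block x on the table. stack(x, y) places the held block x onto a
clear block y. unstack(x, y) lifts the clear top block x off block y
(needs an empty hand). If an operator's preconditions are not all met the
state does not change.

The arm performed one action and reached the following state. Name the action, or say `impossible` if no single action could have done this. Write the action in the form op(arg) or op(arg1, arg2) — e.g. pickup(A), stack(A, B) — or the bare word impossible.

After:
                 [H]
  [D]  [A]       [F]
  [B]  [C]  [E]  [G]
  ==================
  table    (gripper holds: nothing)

stack(A, C)

target: towers=[B/D; C/A; E; G/F/H] holding=-
        putdown(A) → towers=[A; B/D; C; E; G/F/H] holding=-
       stack(A, E) → towers=[B/D; C; E/A; G/F/H] holding=-
       stack(A, H) → towers=[B/D; C; E; G/F/H/A] holding=-
       stack(A, D) → towers=[B/D/A; C; E; G/F/H] holding=-
       stack(A, C) → towers=[B/D; C/A; E; G/F/H] holding=-  ← match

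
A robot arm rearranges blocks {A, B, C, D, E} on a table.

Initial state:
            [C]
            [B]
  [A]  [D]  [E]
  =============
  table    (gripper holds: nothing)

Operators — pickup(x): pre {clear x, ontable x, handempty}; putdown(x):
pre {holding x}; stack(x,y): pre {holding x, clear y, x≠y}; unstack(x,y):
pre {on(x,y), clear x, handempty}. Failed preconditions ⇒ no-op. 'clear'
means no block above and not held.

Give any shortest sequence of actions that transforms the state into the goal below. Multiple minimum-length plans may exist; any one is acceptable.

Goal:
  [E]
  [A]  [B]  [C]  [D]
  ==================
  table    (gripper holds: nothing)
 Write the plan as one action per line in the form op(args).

step 1 (unstack(C, B)): towers=[A; D; E/B] holding=C
step 2 (putdown(C)): towers=[A; C; D; E/B] holding=-
step 3 (unstack(B, E)): towers=[A; C; D; E] holding=B
step 4 (putdown(B)): towers=[A; B; C; D; E] holding=-
step 5 (pickup(E)): towers=[A; B; C; D] holding=E
step 6 (stack(E, A)): towers=[A/E; B; C; D] holding=-
goal check: towers=[A/E; B; C; D] holding=- — reached (length 6, optimal by BFS)

unstack(C, B)
putdown(C)
unstack(B, E)
putdown(B)
pickup(E)
stack(E, A)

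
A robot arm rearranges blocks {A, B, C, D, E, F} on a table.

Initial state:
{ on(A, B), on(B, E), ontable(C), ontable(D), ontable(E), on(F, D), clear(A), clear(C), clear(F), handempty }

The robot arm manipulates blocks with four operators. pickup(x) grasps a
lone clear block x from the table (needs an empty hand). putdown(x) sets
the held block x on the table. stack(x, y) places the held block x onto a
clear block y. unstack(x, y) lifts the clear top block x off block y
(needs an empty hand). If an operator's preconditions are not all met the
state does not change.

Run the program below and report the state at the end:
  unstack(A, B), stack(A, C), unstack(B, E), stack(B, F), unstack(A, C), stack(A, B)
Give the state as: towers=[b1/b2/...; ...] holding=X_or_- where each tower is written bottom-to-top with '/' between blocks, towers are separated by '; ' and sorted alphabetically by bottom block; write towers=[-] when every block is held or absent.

towers=[C; D/F/B/A; E] holding=-

step 1 (unstack(A, B)): towers=[C; D/F; E/B] holding=A
step 2 (stack(A, C)): towers=[C/A; D/F; E/B] holding=-
step 3 (unstack(B, E)): towers=[C/A; D/F; E] holding=B
step 4 (stack(B, F)): towers=[C/A; D/F/B; E] holding=-
step 5 (unstack(A, C)): towers=[C; D/F/B; E] holding=A
step 6 (stack(A, B)): towers=[C; D/F/B/A; E] holding=-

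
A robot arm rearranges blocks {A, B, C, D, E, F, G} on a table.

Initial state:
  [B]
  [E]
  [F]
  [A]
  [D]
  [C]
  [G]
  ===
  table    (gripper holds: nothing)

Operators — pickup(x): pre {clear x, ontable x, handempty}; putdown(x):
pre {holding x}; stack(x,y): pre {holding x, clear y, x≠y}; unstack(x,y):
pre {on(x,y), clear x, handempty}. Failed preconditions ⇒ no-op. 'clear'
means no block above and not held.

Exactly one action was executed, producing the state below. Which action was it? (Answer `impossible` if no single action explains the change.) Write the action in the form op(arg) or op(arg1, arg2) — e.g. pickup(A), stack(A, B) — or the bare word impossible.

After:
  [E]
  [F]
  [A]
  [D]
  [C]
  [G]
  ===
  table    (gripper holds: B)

target: towers=[G/C/D/A/F/E] holding=B
     unstack(B, E) → towers=[G/C/D/A/F/E] holding=B  ← match

unstack(B, E)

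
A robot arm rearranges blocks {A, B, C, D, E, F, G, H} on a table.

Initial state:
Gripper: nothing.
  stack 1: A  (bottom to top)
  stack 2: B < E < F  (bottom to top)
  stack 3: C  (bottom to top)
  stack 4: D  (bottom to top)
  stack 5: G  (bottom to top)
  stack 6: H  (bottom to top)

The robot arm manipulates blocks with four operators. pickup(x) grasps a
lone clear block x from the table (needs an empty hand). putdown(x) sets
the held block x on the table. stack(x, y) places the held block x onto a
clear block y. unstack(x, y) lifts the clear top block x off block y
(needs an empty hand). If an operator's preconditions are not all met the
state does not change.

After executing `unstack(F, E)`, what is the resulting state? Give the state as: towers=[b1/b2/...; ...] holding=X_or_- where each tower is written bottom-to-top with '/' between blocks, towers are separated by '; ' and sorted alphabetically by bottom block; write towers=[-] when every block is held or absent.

before: towers=[A; B/E/F; C; D; G; H] holding=-
pre[unstack(F, E)]: on(F,E) yes, clear(F) yes, handempty yes
all met → apply unstack(F, E)
after:  towers=[A; B/E; C; D; G; H] holding=F

towers=[A; B/E; C; D; G; H] holding=F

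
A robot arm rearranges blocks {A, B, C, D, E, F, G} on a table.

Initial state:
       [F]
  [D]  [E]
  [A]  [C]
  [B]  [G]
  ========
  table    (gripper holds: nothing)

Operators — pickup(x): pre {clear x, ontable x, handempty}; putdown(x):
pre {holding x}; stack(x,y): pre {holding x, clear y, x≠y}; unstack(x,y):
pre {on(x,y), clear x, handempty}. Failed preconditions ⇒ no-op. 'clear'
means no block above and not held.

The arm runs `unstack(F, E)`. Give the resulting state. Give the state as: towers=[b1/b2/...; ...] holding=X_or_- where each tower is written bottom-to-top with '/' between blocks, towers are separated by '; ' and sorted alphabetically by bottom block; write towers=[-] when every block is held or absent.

towers=[B/A/D; G/C/E] holding=F

before: towers=[B/A/D; G/C/E/F] holding=-
pre[unstack(F, E)]: on(F,E) ok, clear(F) ok, handempty ok
all met → apply unstack(F, E)
after:  towers=[B/A/D; G/C/E] holding=F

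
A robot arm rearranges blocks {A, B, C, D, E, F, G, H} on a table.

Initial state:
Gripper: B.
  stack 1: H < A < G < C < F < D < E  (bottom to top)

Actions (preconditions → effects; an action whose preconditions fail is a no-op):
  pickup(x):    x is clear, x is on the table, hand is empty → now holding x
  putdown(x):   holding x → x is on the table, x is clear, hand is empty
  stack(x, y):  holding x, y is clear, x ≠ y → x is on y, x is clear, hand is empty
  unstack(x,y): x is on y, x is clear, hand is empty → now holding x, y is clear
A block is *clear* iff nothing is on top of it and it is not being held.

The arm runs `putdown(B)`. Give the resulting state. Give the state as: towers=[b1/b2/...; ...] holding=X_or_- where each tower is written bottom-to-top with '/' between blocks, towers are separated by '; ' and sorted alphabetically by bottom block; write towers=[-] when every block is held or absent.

towers=[B; H/A/G/C/F/D/E] holding=-

before: towers=[H/A/G/C/F/D/E] holding=B
pre[putdown(B)]: holding(B) yes
all met → apply putdown(B)
after:  towers=[B; H/A/G/C/F/D/E] holding=-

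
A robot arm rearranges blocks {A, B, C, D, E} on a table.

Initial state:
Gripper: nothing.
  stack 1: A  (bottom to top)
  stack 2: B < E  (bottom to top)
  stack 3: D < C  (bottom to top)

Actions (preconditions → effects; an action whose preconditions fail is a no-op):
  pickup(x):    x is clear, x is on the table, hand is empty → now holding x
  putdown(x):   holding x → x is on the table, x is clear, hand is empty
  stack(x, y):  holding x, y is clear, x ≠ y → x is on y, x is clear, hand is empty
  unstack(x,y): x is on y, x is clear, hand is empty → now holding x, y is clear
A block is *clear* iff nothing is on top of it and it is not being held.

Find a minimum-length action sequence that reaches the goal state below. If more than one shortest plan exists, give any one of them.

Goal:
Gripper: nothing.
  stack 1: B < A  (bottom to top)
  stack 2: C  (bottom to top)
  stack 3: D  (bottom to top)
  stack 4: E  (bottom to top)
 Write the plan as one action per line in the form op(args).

unstack(E, B)
putdown(E)
pickup(A)
stack(A, B)
unstack(C, D)
putdown(C)

step 1 (unstack(E, B)): towers=[A; B; D/C] holding=E
step 2 (putdown(E)): towers=[A; B; D/C; E] holding=-
step 3 (pickup(A)): towers=[B; D/C; E] holding=A
step 4 (stack(A, B)): towers=[B/A; D/C; E] holding=-
step 5 (unstack(C, D)): towers=[B/A; D; E] holding=C
step 6 (putdown(C)): towers=[B/A; C; D; E] holding=-
goal check: towers=[B/A; C; D; E] holding=- — reached (length 6, optimal by BFS)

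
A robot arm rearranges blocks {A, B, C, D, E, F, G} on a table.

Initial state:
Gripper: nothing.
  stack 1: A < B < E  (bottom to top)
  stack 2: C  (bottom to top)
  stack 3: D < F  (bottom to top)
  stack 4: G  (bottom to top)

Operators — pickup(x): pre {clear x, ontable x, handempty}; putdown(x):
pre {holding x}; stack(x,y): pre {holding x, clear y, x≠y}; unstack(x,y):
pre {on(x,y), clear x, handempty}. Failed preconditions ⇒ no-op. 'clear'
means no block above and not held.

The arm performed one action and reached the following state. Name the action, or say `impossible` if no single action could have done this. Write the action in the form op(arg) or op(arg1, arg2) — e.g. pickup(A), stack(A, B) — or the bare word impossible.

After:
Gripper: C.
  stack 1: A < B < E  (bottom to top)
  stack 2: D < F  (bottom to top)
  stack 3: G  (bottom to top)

target: towers=[A/B/E; D/F; G] holding=C
     unstack(F, D) → towers=[A/B/E; C; D; G] holding=F
         pickup(G) → towers=[A/B/E; C; D/F] holding=G
     unstack(E, B) → towers=[A/B; C; D/F; G] holding=E
         pickup(C) → towers=[A/B/E; D/F; G] holding=C  ← match

pickup(C)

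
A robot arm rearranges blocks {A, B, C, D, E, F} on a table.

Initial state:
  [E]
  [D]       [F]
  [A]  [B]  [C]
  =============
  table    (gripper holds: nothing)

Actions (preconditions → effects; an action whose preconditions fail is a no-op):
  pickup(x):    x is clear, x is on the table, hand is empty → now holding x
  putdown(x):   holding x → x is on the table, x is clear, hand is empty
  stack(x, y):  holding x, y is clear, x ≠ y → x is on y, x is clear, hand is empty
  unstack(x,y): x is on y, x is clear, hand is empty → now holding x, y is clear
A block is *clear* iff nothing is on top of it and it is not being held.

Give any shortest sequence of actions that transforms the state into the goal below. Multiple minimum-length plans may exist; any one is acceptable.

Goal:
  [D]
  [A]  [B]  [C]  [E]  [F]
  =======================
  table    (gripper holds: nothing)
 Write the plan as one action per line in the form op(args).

unstack(F, C)
putdown(F)
unstack(E, D)
putdown(E)

step 1 (unstack(F, C)): towers=[A/D/E; B; C] holding=F
step 2 (putdown(F)): towers=[A/D/E; B; C; F] holding=-
step 3 (unstack(E, D)): towers=[A/D; B; C; F] holding=E
step 4 (putdown(E)): towers=[A/D; B; C; E; F] holding=-
goal check: towers=[A/D; B; C; E; F] holding=- — reached (length 4, optimal by BFS)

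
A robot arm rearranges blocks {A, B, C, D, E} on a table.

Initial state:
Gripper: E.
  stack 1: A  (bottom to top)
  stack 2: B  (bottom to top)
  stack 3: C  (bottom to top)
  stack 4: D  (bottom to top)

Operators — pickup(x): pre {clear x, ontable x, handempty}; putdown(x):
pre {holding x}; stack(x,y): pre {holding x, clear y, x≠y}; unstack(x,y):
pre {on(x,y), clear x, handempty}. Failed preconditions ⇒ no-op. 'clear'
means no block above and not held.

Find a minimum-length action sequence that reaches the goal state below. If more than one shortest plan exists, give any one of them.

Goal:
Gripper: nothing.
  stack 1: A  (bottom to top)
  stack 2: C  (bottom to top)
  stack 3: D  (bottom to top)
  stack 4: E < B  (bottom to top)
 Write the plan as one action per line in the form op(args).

putdown(E)
pickup(B)
stack(B, E)

step 1 (putdown(E)): towers=[A; B; C; D; E] holding=-
step 2 (pickup(B)): towers=[A; C; D; E] holding=B
step 3 (stack(B, E)): towers=[A; C; D; E/B] holding=-
goal check: towers=[A; C; D; E/B] holding=- — reached (length 3, optimal by BFS)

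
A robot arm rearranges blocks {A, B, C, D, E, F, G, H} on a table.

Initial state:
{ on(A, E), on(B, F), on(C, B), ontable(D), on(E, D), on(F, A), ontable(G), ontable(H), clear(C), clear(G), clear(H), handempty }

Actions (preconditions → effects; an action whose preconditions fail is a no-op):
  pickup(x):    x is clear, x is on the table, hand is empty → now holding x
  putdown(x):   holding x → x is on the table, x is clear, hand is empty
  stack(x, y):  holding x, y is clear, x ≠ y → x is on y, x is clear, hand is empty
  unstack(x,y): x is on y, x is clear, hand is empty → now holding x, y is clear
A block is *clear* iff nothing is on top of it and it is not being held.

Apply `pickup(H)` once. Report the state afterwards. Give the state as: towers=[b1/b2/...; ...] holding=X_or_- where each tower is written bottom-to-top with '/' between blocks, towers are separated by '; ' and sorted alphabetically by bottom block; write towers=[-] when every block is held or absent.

towers=[D/E/A/F/B/C; G] holding=H

before: towers=[D/E/A/F/B/C; G; H] holding=-
pre[pickup(H)]: clear(H) ok, ontable(H) ok, handempty ok
all met → apply pickup(H)
after:  towers=[D/E/A/F/B/C; G] holding=H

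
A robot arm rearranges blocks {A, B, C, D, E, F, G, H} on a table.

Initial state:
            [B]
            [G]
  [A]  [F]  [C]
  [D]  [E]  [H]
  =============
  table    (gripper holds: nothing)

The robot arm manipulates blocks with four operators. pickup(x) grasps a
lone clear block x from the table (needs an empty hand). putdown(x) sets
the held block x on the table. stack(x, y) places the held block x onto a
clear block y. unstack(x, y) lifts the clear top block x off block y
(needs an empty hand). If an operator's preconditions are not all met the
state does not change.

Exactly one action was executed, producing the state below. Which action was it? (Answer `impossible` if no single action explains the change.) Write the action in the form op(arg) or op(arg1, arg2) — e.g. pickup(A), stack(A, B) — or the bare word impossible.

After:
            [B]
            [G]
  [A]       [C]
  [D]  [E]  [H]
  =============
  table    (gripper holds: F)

unstack(F, E)

target: towers=[D/A; E; H/C/G/B] holding=F
     unstack(A, D) → towers=[D; E/F; H/C/G/B] holding=A
     unstack(B, G) → towers=[D/A; E/F; H/C/G] holding=B
     unstack(F, E) → towers=[D/A; E; H/C/G/B] holding=F  ← match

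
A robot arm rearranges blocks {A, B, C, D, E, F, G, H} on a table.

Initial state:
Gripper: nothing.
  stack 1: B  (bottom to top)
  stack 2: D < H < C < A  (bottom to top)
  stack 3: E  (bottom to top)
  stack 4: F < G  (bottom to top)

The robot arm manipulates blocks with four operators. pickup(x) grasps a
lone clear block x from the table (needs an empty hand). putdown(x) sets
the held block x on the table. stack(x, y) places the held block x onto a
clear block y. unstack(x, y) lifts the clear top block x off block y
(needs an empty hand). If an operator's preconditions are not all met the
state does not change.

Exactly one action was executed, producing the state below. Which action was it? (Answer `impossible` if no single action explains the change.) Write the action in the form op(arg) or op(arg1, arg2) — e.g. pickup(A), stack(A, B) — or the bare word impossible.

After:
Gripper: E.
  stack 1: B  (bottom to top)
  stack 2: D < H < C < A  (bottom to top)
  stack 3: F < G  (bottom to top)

pickup(E)

target: towers=[B; D/H/C/A; F/G] holding=E
     unstack(G, F) → towers=[B; D/H/C/A; E; F] holding=G
     unstack(A, C) → towers=[B; D/H/C; E; F/G] holding=A
         pickup(E) → towers=[B; D/H/C/A; F/G] holding=E  ← match
         pickup(B) → towers=[D/H/C/A; E; F/G] holding=B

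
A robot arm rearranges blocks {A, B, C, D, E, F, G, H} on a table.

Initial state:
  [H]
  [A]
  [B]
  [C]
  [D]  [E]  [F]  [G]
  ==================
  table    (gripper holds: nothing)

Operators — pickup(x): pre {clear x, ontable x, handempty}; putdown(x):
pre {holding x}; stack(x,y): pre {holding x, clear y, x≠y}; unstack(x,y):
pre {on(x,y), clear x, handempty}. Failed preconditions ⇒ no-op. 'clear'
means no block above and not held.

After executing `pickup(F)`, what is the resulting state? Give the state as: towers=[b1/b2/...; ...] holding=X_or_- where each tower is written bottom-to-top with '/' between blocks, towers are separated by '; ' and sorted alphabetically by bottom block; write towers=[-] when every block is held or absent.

towers=[D/C/B/A/H; E; G] holding=F

before: towers=[D/C/B/A/H; E; F; G] holding=-
pre[pickup(F)]: clear(F) yes, ontable(F) yes, handempty yes
all met → apply pickup(F)
after:  towers=[D/C/B/A/H; E; G] holding=F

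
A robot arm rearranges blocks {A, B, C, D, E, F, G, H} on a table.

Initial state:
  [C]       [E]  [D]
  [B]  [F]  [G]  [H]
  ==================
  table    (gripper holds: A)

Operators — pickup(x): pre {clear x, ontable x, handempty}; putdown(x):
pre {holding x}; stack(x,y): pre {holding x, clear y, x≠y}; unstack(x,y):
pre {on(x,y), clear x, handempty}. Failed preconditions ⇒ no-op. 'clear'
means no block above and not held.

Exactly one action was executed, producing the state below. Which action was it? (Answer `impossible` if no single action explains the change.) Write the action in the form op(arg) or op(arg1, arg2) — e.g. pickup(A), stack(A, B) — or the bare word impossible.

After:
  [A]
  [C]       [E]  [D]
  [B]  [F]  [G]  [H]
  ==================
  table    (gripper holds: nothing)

target: towers=[B/C/A; F; G/E; H/D] holding=-
        putdown(A) → towers=[A; B/C; F; G/E; H/D] holding=-
       stack(A, E) → towers=[B/C; F; G/E/A; H/D] holding=-
       stack(A, F) → towers=[B/C; F/A; G/E; H/D] holding=-
       stack(A, D) → towers=[B/C; F; G/E; H/D/A] holding=-
       stack(A, C) → towers=[B/C/A; F; G/E; H/D] holding=-  ← match

stack(A, C)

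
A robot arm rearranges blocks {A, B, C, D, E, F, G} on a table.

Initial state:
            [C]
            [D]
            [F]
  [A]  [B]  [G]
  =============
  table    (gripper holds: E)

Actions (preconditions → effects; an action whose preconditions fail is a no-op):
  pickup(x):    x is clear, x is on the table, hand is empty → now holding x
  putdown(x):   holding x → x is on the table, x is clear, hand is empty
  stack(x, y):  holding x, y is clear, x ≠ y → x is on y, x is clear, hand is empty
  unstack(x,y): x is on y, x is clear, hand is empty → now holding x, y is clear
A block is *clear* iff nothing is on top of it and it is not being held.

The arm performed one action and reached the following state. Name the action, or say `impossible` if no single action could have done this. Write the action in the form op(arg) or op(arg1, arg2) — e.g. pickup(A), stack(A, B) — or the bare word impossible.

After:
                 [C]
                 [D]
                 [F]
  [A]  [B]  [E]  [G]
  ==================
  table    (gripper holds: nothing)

target: towers=[A; B; E; G/F/D/C] holding=-
        putdown(E) → towers=[A; B; E; G/F/D/C] holding=-  ← match
       stack(E, B) → towers=[A; B/E; G/F/D/C] holding=-
       stack(E, A) → towers=[A/E; B; G/F/D/C] holding=-
       stack(E, C) → towers=[A; B; G/F/D/C/E] holding=-

putdown(E)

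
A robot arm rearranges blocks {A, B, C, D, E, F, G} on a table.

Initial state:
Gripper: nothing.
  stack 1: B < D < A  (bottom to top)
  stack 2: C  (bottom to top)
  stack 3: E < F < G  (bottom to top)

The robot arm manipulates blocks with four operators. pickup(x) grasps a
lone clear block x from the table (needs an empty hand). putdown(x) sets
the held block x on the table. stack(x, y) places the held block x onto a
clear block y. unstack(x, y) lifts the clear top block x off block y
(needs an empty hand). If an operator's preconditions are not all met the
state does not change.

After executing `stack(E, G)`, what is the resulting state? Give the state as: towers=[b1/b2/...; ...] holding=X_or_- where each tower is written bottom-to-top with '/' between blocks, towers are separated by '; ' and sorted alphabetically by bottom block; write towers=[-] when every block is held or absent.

towers=[B/D/A; C; E/F/G] holding=-

before: towers=[B/D/A; C; E/F/G] holding=-
pre[stack(E, G)]: holding(E) fail, clear(G) ok, E≠G ok
holding(E) unmet → stack(E, G) is a no-op
after:  towers=[B/D/A; C; E/F/G] holding=-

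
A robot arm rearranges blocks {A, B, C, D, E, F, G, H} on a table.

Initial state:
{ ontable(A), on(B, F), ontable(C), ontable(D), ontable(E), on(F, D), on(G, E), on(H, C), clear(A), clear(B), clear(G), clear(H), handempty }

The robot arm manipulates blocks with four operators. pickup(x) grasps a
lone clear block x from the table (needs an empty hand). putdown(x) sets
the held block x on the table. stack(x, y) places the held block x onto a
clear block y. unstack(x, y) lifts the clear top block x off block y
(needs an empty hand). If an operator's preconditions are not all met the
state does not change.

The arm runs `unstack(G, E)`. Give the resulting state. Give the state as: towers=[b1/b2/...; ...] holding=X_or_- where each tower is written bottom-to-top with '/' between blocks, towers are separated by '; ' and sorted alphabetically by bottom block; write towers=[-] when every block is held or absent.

towers=[A; C/H; D/F/B; E] holding=G

before: towers=[A; C/H; D/F/B; E/G] holding=-
pre[unstack(G, E)]: on(G,E) yes, clear(G) yes, handempty yes
all met → apply unstack(G, E)
after:  towers=[A; C/H; D/F/B; E] holding=G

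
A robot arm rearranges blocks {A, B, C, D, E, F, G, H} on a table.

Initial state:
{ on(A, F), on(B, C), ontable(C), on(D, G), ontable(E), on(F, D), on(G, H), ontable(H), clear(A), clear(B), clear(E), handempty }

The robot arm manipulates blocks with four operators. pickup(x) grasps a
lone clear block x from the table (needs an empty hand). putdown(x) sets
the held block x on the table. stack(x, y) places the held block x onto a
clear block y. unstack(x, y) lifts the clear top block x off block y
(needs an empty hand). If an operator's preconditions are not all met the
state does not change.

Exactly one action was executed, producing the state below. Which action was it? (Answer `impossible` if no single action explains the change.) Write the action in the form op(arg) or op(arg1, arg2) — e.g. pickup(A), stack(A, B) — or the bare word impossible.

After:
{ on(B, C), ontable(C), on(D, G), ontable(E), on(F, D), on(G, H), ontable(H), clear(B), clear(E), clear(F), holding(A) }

unstack(A, F)

target: towers=[C/B; E; H/G/D/F] holding=A
     unstack(A, F) → towers=[C/B; E; H/G/D/F] holding=A  ← match
         pickup(E) → towers=[C/B; H/G/D/F/A] holding=E
     unstack(B, C) → towers=[C; E; H/G/D/F/A] holding=B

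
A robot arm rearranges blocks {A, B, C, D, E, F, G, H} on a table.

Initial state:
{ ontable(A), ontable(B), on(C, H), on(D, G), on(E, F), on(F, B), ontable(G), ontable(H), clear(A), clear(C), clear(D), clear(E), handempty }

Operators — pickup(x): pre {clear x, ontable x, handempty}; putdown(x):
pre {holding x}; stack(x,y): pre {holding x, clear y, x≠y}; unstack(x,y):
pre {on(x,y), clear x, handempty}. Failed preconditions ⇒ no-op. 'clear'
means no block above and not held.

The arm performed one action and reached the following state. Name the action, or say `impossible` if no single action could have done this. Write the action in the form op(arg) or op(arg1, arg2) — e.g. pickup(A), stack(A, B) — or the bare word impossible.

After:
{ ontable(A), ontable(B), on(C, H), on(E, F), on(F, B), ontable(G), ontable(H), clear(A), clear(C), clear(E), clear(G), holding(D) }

target: towers=[A; B/F/E; G; H/C] holding=D
         pickup(A) → towers=[B/F/E; G/D; H/C] holding=A
     unstack(E, F) → towers=[A; B/F; G/D; H/C] holding=E
     unstack(D, G) → towers=[A; B/F/E; G; H/C] holding=D  ← match
     unstack(C, H) → towers=[A; B/F/E; G/D; H] holding=C

unstack(D, G)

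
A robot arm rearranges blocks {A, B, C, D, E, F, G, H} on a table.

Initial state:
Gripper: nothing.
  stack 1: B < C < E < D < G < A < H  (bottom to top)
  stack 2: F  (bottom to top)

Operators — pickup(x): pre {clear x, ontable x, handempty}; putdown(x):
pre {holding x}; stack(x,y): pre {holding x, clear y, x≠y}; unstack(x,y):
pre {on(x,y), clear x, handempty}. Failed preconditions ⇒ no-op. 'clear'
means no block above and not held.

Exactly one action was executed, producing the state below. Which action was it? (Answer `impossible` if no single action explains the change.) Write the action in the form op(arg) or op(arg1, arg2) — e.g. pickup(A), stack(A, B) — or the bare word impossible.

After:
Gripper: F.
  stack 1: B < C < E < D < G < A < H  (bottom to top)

target: towers=[B/C/E/D/G/A/H] holding=F
     unstack(H, A) → towers=[B/C/E/D/G/A; F] holding=H
         pickup(F) → towers=[B/C/E/D/G/A/H] holding=F  ← match

pickup(F)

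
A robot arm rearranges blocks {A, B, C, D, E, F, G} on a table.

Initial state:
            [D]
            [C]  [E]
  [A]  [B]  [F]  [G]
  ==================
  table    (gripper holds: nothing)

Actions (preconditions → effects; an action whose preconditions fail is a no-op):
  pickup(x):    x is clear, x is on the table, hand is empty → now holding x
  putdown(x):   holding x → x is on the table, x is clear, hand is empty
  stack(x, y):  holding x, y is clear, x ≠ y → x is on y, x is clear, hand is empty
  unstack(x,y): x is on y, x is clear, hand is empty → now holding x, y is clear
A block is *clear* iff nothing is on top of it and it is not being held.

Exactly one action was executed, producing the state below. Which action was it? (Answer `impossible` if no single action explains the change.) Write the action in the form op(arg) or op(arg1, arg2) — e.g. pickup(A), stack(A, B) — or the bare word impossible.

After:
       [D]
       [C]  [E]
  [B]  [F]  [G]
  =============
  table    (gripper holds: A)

target: towers=[B; F/C/D; G/E] holding=A
         pickup(B) → towers=[A; F/C/D; G/E] holding=B
     unstack(D, C) → towers=[A; B; F/C; G/E] holding=D
         pickup(A) → towers=[B; F/C/D; G/E] holding=A  ← match
     unstack(E, G) → towers=[A; B; F/C/D; G] holding=E

pickup(A)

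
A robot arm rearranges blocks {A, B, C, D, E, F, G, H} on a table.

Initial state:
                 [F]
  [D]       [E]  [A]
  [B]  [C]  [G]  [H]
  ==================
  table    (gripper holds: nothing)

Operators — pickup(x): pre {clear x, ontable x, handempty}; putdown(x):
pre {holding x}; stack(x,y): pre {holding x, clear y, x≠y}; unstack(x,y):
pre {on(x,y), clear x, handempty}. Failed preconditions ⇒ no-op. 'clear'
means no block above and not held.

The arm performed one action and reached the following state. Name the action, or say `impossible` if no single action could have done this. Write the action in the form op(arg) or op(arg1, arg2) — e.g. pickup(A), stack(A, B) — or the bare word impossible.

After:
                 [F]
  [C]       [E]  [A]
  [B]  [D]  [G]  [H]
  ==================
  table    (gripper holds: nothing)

target: towers=[B/C; D; G/E; H/A/F] holding=-
     unstack(E, G) → towers=[B/D; C; G; H/A/F] holding=E
     unstack(F, A) → towers=[B/D; C; G/E; H/A] holding=F
     unstack(D, B) → towers=[B; C; G/E; H/A/F] holding=D
         pickup(C) → towers=[B/D; G/E; H/A/F] holding=C
none of the 4 applicable actions match → impossible

impossible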